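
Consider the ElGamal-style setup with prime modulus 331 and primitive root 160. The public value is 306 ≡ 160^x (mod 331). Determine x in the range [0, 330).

Baby-step giant-step with m = ceil(sqrt(330)) = 19.
Baby table (160^j mod 331 for j=0..18):
  0:1  1:160  2:113  3:206  4:191  5:108  6:68  7:288
  8:71  9:106  10:79  11:62  12:321  13:55  14:194  15:257
  16:76  17:244  18:313
Giant step factor: 160^(-19) ≡ 107 (mod 331).
Scan 306·107^i mod 331 for i = 0, 1, …:
  i=0: 306   i=1: 304   i=2: 90   i=3: 31
  i=4: 7   i=5: 87   i=6: 41   i=7: 84
  i=8: 51   i=9: 161     …   i=13: 180
  i=14: 62
Match at i=14, j=11: x = 14·19 + 11 = 277.

277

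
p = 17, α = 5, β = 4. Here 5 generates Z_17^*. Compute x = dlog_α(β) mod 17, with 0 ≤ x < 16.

12

Successive powers of 5 modulo 17:
  5^0=1  5^1=5  5^2=8  5^3=6  5^4=13  5^5=14
  5^6=2  5^7=10  5^8=16  5^9=12  5^10=9  5^11=11
  5^12=4
So 5^12 ≡ 4 (mod 17), giving x = 12.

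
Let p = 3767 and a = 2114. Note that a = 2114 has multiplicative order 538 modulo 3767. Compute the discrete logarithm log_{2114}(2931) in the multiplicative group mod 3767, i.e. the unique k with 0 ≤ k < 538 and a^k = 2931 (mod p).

Baby-step giant-step with m = ceil(sqrt(538)) = 24.
Baby table (2114^j mod 3767 for j=0..23):
  0:1  1:2114  2:1334  3:2360  4:1532  5:2795  6:1974  7:2967
  8:183  9:2628  10:3034  11:2442  12:1598  13:2940  14:3377  15:513
  16:3353  17:2515  18:1473  19:2380  20:2375  21:3106  22:203  23:3471
Giant step factor: 2114^(-24) ≡ 2187 (mod 3767).
Scan 2931·2187^i mod 3767 for i = 0, 1, …:
  i=0: 2931   i=1: 2430   i=2: 2940
Match at i=2, j=13: k = 2·24 + 13 = 61.

61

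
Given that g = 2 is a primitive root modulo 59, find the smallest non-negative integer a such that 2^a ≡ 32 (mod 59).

5

Successive powers of 2 modulo 59:
  2^0=1  2^1=2  2^2=4  2^3=8  2^4=16  2^5=32
So 2^5 ≡ 32 (mod 59), giving a = 5.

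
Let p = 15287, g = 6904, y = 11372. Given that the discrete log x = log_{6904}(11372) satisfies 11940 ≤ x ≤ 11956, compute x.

Compute 6904^11940 mod 15287 = 9608, then multiply by 6904 repeatedly:
  6904^11940=9608  6904^11941=3339  6904^11942=14947  6904^11943=6838  6904^11944=3296
  6904^11945=8528  6904^11946=7075  6904^11947=3835  6904^11948=15043  6904^11949=12281
  6904^11950=6322  6904^11951=2703  6904^11952=11372
Found 11372 at exponent 11952.

11952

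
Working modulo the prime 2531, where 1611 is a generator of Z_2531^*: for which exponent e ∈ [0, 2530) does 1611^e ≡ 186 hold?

Baby-step giant-step with m = ceil(sqrt(2530)) = 51.
Baby table (1611^j mod 2531 for j=0..50):
  0:1  1:1611  2:1046  3:1991  4:724  5:2104  6:535  7:1345
  8:259  9:2165  10:97  11:1876  12:222  13:771  14:1891  15:1608
  16:1275  17:1384  18:2344  19:2463  20:1816  21:2271  22:1286  23:1388
  24:1195  25:1585  26:2187  27:105  28:2109  29:997  30:1513  31:90
  32:723  33:493  34:2020  35:1885  36:2066  37:61  38:2093  39:531
  40:2494  41:1137  42:1794  43:2263  44:1053  45:613  46:453  47:855
  48:541  49:887  50:1473
Giant step factor: 1611^(-51) ≡ 2345 (mod 2531).
Scan 186·2345^i mod 2531 for i = 0, 1, …:
  i=0: 186   i=1: 838   i=2: 1054   i=3: 1374
  i=4: 67   i=5: 193   i=6: 2067   i=7: 250
  i=8: 1589   i=9: 573     …   i=22: 198
  i=23: 1137
Match at i=23, j=41: e = 23·51 + 41 = 1214.

1214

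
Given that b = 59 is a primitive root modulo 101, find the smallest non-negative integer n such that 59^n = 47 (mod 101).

2

Baby-step giant-step with m = ceil(sqrt(100)) = 10.
Baby table (59^j mod 101 for j=0..9):
  0:1  1:59  2:47  3:46  4:88  5:41  6:96  7:8
  8:68  9:73
Giant step factor: 59^(-10) ≡ 14 (mod 101).
Scan 47·14^i mod 101 for i = 0, 1, …:
  i=0: 47
Match at i=0, j=2: n = 0·10 + 2 = 2.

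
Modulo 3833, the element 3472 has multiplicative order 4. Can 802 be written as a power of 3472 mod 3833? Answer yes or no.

⟨3472⟩ has order 4; its elements mod 3833 are {1, 361, 3472, 3832}.
802 is not in this set.

no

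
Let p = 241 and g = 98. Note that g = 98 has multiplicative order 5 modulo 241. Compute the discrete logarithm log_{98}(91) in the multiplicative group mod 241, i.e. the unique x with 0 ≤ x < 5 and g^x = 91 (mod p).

4

Successive powers of 98 modulo 241:
  98^0=1  98^1=98  98^2=205  98^3=87  98^4=91
So 98^4 ≡ 91 (mod 241), giving x = 4.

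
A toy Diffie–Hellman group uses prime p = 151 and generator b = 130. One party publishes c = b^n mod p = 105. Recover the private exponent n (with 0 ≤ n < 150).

Baby-step giant-step with m = ceil(sqrt(150)) = 13.
Baby table (130^j mod 151 for j=0..12):
  0:1  1:130  2:139  3:101  4:144  5:147  6:84  7:48
  8:49  9:28  10:16  11:117  12:110
Giant step factor: 130^(-13) ≡ 104 (mod 151).
Scan 105·104^i mod 151 for i = 0, 1, …:
  i=0: 105   i=1: 48
Match at i=1, j=7: n = 1·13 + 7 = 20.

20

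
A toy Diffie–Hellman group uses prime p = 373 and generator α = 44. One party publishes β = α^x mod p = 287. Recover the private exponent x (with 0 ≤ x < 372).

Baby-step giant-step with m = ceil(sqrt(372)) = 20.
Baby table (44^j mod 373 for j=0..19):
  0:1  1:44  2:71  3:140  4:192  5:242  6:204  7:24
  8:310  9:212  10:3  11:132  12:213  13:47  14:203  15:353
  16:239  17:72  18:184  19:263
Giant step factor: 44^(-20) ≡ 83 (mod 373).
Scan 287·83^i mod 373 for i = 0, 1, …:
  i=0: 287   i=1: 322   i=2: 243   i=3: 27
  i=4: 3
Match at i=4, j=10: x = 4·20 + 10 = 90.

90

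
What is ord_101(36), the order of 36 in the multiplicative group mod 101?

5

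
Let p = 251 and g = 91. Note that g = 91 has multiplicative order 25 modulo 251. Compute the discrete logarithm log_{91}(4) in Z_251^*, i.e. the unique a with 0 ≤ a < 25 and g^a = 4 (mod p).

Successive powers of 91 modulo 251:
  91^0=1  91^1=91  91^2=249  91^3=69  91^4=4
So 91^4 ≡ 4 (mod 251), giving a = 4.

4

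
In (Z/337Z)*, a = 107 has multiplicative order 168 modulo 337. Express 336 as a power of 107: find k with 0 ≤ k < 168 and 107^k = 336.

84

Baby-step giant-step with m = ceil(sqrt(168)) = 13.
Baby table (107^j mod 337 for j=0..12):
  0:1  1:107  2:328  3:48  4:81  5:242  6:282  7:181
  8:158  9:56  10:263  11:170  12:329
Giant step factor: 107^(-13) ≡ 287 (mod 337).
Scan 336·287^i mod 337 for i = 0, 1, …:
  i=0: 336   i=1: 50   i=2: 196   i=3: 310
  i=4: 2   i=5: 237   i=6: 282
Match at i=6, j=6: k = 6·13 + 6 = 84.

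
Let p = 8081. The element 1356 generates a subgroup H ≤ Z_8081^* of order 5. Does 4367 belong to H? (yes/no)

no

⟨1356⟩ has order 5; its elements mod 8081 are {1, 1356, 4261, 4349, 6195}.
4367 is not in this set.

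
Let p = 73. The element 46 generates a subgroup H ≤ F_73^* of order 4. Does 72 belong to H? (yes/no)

yes

72 ∈ ⟨46⟩ iff 72^4 ≡ 1 (mod 73), since |⟨46⟩| = 4.
72^4 mod 73 = 1.
Since 1 = 1, 72 lies in the subgroup.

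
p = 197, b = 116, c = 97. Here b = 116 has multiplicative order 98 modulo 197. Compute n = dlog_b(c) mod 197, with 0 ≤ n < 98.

Baby-step giant-step with m = ceil(sqrt(98)) = 10.
Baby table (116^j mod 197 for j=0..9):
  0:1  1:116  2:60  3:65  4:54  5:157  6:88  7:161
  8:158  9:7
Giant step factor: 116^(-10) ≡ 156 (mod 197).
Scan 97·156^i mod 197 for i = 0, 1, …:
  i=0: 97   i=1: 160   i=2: 138   i=3: 55
  i=4: 109   i=5: 62   i=6: 19   i=7: 9
  i=8: 25   i=9: 157
Match at i=9, j=5: n = 9·10 + 5 = 95.

95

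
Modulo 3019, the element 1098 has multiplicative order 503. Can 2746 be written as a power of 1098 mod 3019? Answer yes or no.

2746 ∈ ⟨1098⟩ iff 2746^503 ≡ 1 (mod 3019), since |⟨1098⟩| = 503.
2746^503 mod 3019 = 3018.
Since 3018 ≠ 1, 2746 does not lie in the subgroup.

no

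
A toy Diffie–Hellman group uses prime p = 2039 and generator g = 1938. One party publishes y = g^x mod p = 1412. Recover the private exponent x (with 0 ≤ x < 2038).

Baby-step giant-step with m = ceil(sqrt(2038)) = 46.
Baby table (1938^j mod 2039 for j=0..45):
  0:1  1:1938  2:6  3:1433  4:36  5:442  6:216  7:613
  8:1296  9:1639  10:1659  11:1678  12:1798  13:1912  14:593  15:1277
  16:1519  17:1545  18:958  19:1114  20:1670  21:567  22:1864  23:1363
  24:989  25:22  26:1856  27:132  28:941  29:792  30:1568  31:674
  32:1252  33:2005  34:1395  35:1835  36:214  37:815  38:1284  39:812
  40:1587  41:794  42:1366  43:686  44:40  45:38
Giant step factor: 1938^(-46) ≡ 1028 (mod 2039).
Scan 1412·1028^i mod 2039 for i = 0, 1, …:
  i=0: 1412   i=1: 1807   i=2: 67   i=3: 1589
  i=4: 253   i=5: 1131   i=6: 438   i=7: 1684
  i=8: 41   i=9: 1368   i=10: 1433
Match at i=10, j=3: x = 10·46 + 3 = 463.

463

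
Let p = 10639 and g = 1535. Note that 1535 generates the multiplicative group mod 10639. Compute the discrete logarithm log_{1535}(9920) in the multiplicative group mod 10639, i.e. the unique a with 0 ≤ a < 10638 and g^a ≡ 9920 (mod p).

Baby-step giant-step with m = ceil(sqrt(10638)) = 104.
Baby table (1535^j mod 10639 for j=0..103):
  0:1  1:1535  2:5006  3:2852  4:5191  5:10213  6:5708  7:5883
  8:8533  9:1546  10:613  11:4723  12:4646  13:3480  14:1022  15:4837
  16:9412  17:10297  18:6980  19:827  20:3404  21:1391  22:7385  23:5440
  24:9424  25:7439  26:3218  27:3134  28:1862  29:6918  30:1408  31:1563
  32:5430  33:4713  34:10574  35:6615  36:4419  37:6122  38:3033  39:6412
  40:1345  41:609  42:9222  43:5900  44:2711  45:1536  46:6541  47:7858
  48:8043  49:4765  50:5282  51:952  52:3777  53:10079  54:2159  55:5336
  56:9369  57:8126  58:4502  59:5859  60:3610  61:9070  62:6638  63:7807
  64:4231  65:4795  66:8776  67:2186  68:4225  69:6224  70:18  71:6352
  72:4996  73:8780  74:8326  75:2971  76:6993  77:10143  78:4648  79:6550
  80:395  81:10541  82:9155  83:9445  84:7757  85:1954  86:9831  87:4483
  88:8611  89:4247  90:8077  91:3760  92:5262  93:2169  94:10047  95:6234
  96:4729  97:3217  98:1599  99:7495  100:4066  101:6856  102:1989  103:10361
Giant step factor: 1535^(-104) ≡ 9175 (mod 10639).
Scan 9920·9175^i mod 10639 for i = 0, 1, …:
  i=0: 9920   i=1: 9994   i=2: 8048   i=3: 5740
  i=4: 1450   i=5: 5000   i=6: 10271   i=7: 6802
  i=8: 10615   i=9: 3219     …   i=82: 10622
  i=83: 3610
Match at i=83, j=60: a = 83·104 + 60 = 8692.

8692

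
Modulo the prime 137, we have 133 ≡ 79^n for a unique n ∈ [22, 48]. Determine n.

Compute 79^22 mod 137 = 19, then multiply by 79 repeatedly:
  79^22=19  79^23=131  79^24=74  79^25=92  79^26=7
  79^27=5  79^28=121  79^29=106  79^30=17  79^31=110
  79^32=59  79^33=3  79^34=100  79^35=91  79^36=65
  79^37=66  79^38=8  79^39=84  79^40=60  79^41=82
  79^42=39  79^43=67  79^44=87  79^45=23  79^46=36
  79^47=104  79^48=133
Found 133 at exponent 48.

48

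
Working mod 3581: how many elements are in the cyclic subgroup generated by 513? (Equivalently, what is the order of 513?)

The order of 513 must divide p − 1 = 3580 = 2^2 · 5 · 179.
Divisors: 1, 2, 4, 5, 10, 20, 179, 358, 716, 895, 1790, 3580.
Check each in increasing order: 513^1 ≡ 513;  513^2 ≡ 1756;  513^4 ≡ 295;  513^5 ≡ 933;  513^10 ≡ 306;  513^20 ≡ 530;  513^179 ≡ 1991;  513^358 ≡ 3495;  513^716 ≡ 234;  513^895 ≡ 364;  513^1790 ≡ 3580;  513^3580 ≡ 1.
Smallest exponent giving 1 is 3580.

3580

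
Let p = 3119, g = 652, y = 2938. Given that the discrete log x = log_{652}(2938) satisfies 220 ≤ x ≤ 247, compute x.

Compute 652^220 mod 3119 = 2875, then multiply by 652 repeatedly:
  652^220=2875  652^221=3100  652^222=88  652^223=1234  652^224=2985
  652^225=3083  652^226=1480  652^227=1189  652^228=1716  652^229=2230
  652^230=506  652^231=2417  652^232=789  652^233=2912  652^234=2272
  652^235=2938
Found 2938 at exponent 235.

235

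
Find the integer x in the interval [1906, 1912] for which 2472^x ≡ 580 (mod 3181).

1906

Compute 2472^1906 mod 3181 = 580, then multiply by 2472 repeatedly:
  2472^1906=580
Found 580 at exponent 1906.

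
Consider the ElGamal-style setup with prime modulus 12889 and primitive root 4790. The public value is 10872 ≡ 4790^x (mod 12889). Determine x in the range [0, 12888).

Baby-step giant-step with m = ceil(sqrt(12888)) = 114.
Baby table (4790^j mod 12889 for j=0..113):
  0:1  1:4790  2:1680  3:4464  4:12598  5:11011  6:902  7:2765
  8:7347  9:5160  10:8187  11:7392  12:1597  13:6453  14:2048  15:1391
  16:12166  17:3971  18:9815  19:7667  20:4169  21:4449  22:5193  23:11589
  24:11276  25:7130  26:9739  27:4519  28:5379  29:299  30:1531  31:12538
  32:7169  33:3214  34:5594  35:11918  36:1839  37:5623  38:9049  39:11892
  40:6189  41:610  42:8986  43:6569  44:3461  45:2936  46:1541  47:8882
  48:11080  49:9187  50:2684  51:6027  52:10859  53:7495  54:5185  55:11936
  56:10725  57:10085  58:12067  59:6654  60:11052  61:3957  62:7200  63:9925
  64:6118  65:8523  66:5707  67:11850  68:11233  69:7384  70:1944  71:5902
  72:5003  73:3719  74:1412  75:9644  76:584  77:447  78:1556  79:3398
  80:10502  81:11702  82:11208  83:3635  84:11500  85:10303  86:12278  87:12002
  88:4640  89:4964  90:10244  91:337  92:3105  93:11933  94:9244  95:5045
  96:11564  97:7527  98:3797  99:1251  100:11794  101:773  102:3527  103:9740
  104:9309  105:7059  106:4763  107:1240  108:10660  109:8071  110:5979  111:52
  112:4189  113:10026
Giant step factor: 4790^(-114) ≡ 1739 (mod 12889).
Scan 10872·1739^i mod 12889 for i = 0, 1, …:
  i=0: 10872   i=1: 11134   i=2: 2748   i=3: 9842
  i=4: 11535   i=5: 4081   i=6: 7909   i=7: 1188
  i=8: 3692   i=9: 1666     …   i=28: 10564
  i=29: 3971
Match at i=29, j=17: x = 29·114 + 17 = 3323.

3323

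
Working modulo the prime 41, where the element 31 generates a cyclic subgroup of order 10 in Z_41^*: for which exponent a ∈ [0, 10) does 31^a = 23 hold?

Successive powers of 31 modulo 41:
  31^0=1  31^1=31  31^2=18  31^3=25  31^4=37  31^5=40
  31^6=10  31^7=23
So 31^7 ≡ 23 (mod 41), giving a = 7.

7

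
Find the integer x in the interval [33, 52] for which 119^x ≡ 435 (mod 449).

38

Compute 119^33 mod 449 = 168, then multiply by 119 repeatedly:
  119^33=168  119^34=236  119^35=246  119^36=89  119^37=264
  119^38=435
Found 435 at exponent 38.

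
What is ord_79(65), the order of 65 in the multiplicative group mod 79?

13

The order of 65 must divide p − 1 = 78 = 2 · 3 · 13.
Divisors: 1, 2, 3, 6, 13, 26, 39, 78.
Check each in increasing order: 65^1 ≡ 65;  65^2 ≡ 38;  65^3 ≡ 21;  65^6 ≡ 46;  65^13 ≡ 1.
Smallest exponent giving 1 is 13.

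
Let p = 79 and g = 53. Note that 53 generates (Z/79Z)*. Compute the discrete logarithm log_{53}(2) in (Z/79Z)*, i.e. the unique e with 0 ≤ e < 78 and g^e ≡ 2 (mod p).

74

Baby-step giant-step with m = ceil(sqrt(78)) = 9.
Baby table (53^j mod 79 for j=0..8):
  0:1  1:53  2:44  3:41  4:40  5:66  6:22  7:60
  8:20
Giant step factor: 53^(-9) ≡ 12 (mod 79).
Scan 2·12^i mod 79 for i = 0, 1, …:
  i=0: 2   i=1: 24   i=2: 51   i=3: 59
  i=4: 76   i=5: 43   i=6: 42   i=7: 30
  i=8: 44
Match at i=8, j=2: e = 8·9 + 2 = 74.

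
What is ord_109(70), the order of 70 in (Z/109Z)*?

108

The order of 70 must divide p − 1 = 108 = 2^2 · 3^3.
Divisors: 1, 2, 3, 4, 6, 9, 12, 18, 27, 36, 54, 108.
Check each in increasing order: 70^1 ≡ 70;  70^2 ≡ 104;  70^3 ≡ 86;  70^4 ≡ 25;  70^6 ≡ 93;  70^9 ≡ 41;  70^12 ≡ 38;  70^18 ≡ 46;  70^27 ≡ 33;  70^36 ≡ 45;  70^54 ≡ 108;  70^108 ≡ 1.
Smallest exponent giving 1 is 108.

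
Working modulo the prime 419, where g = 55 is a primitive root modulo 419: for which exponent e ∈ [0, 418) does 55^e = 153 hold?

105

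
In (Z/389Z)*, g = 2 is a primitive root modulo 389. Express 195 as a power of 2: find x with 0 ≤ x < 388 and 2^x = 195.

Baby-step giant-step with m = ceil(sqrt(388)) = 20.
Baby table (2^j mod 389 for j=0..19):
  0:1  1:2  2:4  3:8  4:16  5:32  6:64  7:128
  8:256  9:123  10:246  11:103  12:206  13:23  14:46  15:92
  16:184  17:368  18:347  19:305
Giant step factor: 2^(-20) ≡ 345 (mod 389).
Scan 195·345^i mod 389 for i = 0, 1, …:
  i=0: 195   i=1: 367   i=2: 190   i=3: 198
  i=4: 235   i=5: 163   i=6: 219   i=7: 89
  i=8: 363   i=9: 366     …   i=18: 280
  i=19: 128
Match at i=19, j=7: x = 19·20 + 7 = 387.

387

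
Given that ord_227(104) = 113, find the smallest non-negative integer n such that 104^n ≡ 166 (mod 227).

Successive powers of 104 modulo 227:
  104^0=1  104^1=104  104^2=147  104^3=79  104^4=44  104^5=36
  104^6=112  104^7=71  104^8=120  104^9=222  104^10=161  104^11=173
  104^12=59  104^13=7  104^14=47  104^15=121  104^16=99  104^17=81
  104^18=25  104^19=103  104^20=43  104^21=159  104^22=192  104^23=219
  104^24=76  104^25=186  104^26=49  104^27=102  104^28=166
So 104^28 ≡ 166 (mod 227), giving n = 28.

28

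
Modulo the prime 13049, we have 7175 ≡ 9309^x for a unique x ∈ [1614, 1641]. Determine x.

1625

Compute 9309^1614 mod 13049 = 6426, then multiply by 9309 repeatedly:
  9309^1614=6426  9309^1615=3018  9309^1616=65  9309^1617=4831  9309^1618=4925
  9309^1619=5688  9309^1620=9799  9309^1621=6381  9309^1622=1681  9309^1623=2678
  9309^1624=5912  9309^1625=7175
Found 7175 at exponent 1625.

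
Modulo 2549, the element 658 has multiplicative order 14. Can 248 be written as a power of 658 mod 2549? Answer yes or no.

⟨658⟩ has order 14; its elements mod 2549 are {1, 366, 430, 658, 1141, 1177, 1222, 1327, 1372, 1408, 1891, 2119, 2183, 2548}.
248 is not in this set.

no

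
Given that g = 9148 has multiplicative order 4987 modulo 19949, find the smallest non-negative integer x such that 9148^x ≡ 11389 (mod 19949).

1075

Baby-step giant-step with m = ceil(sqrt(4987)) = 71.
Baby table (9148^j mod 19949 for j=0..70):
  0:1  1:9148  2:19798  3:15082  4:2852  5:16753  6:8226  7:3820
  8:14661  9:1701  10:528  11:2486  12:68  13:3645  14:9681  15:8177
  16:14395  17:2111  18:796  19:423  20:19447  21:15923  22:15955  23:9456
  24:4624  25:8472  26:19940  27:17413  28:1359  29:3905  30:14230  31:8815
  32:5762  33:5518  34:7694  35:4640  36:15197  37:17524  38:19337  39:7093
  40:12616  41:6203  42:10088  43:950  44:12785  45:16142  46:4518  47:16285
  48:15997  49:14641  50:18231  51:3548  52:81  53:2875  54:7718  55:4753
  56:11573  57:461  58:7989  59:10185  60:10550  61:18087  62:2870  63:1876
  64:5508  65:15959  66:6150  67:4020  68:8953  69:11399  70:4629
Giant step factor: 9148^(-71) ≡ 15237 (mod 19949).
Scan 11389·15237^i mod 19949 for i = 0, 1, …:
  i=0: 11389   i=1: 17791   i=2: 14455   i=3: 13875
  i=4: 13822   i=5: 4221   i=6: 19750   i=7: 85
  i=8: 18409   i=9: 14993     …   i=14: 17070
  i=15: 528
Match at i=15, j=10: x = 15·71 + 10 = 1075.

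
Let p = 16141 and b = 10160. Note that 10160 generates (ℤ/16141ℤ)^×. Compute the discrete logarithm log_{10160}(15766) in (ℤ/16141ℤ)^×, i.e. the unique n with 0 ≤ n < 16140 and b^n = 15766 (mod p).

Baby-step giant-step with m = ceil(sqrt(16140)) = 128.
Baby table (10160^j mod 16141 for j=0..127):
  0:1  1:10160  2:3905  3:222  4:11921  5:11437  6:861  7:15479
  8:4877  9:13591  10:14446  11:1247  12:14976  13:11094  14:2437  15:15767
  16:9436  17:8361  18:13818  19:12603  20:16068  21:806  22:5473  23:16076
  24:1381  25:4431  26:1711  27:16044  28:15222  29:8599  30:10748  31:5815
  32:4340  33:13329  34:15791  35:11161  36:5235  37:3005  38:8169  39:18
  40:5329  41:5726  42:3996  43:4745  44:12174  45:15498  46:4225  47:7081
  48:2523  49:1772  50:6305  51:11312  52:6000  53:11584  54:9409  55:8438
  56:5229  57:6609  58:880  59:14827  60:14508  61:1668  62:14971  63:8717
  64:15194  65:14657  66:14395  67:15740  68:9513  69:15913  70:7824  71:13556
  72:13948  73:9841  74:7206  75:13525  76:5667  77:1773  78:324  79:15217
  80:6222  81:7364  82:4705  83:9299  84:4567  85:11486  86:14471  87:13132
  88:15755  89:503  90:9924  91:11154  92:14820  93:7952  94:6615  95:13417
  96:5975  97:15840  98:8630  99:2888  100:13883  101:11222  102:11637  103:15236
  104:5570  105:854  106:8923  107:9824  108:12037  109:11704  110:1893  111:8949
  112:15728  113:580  114:1335  115:5160  116:15773  117:5832  118:15650  119:15150
  120:3424  121:3985  122:5972  123:1501  124:13056  125:2222  126:10402  127:9193
Giant step factor: 10160^(-128) ≡ 15583 (mod 16141).
Scan 15766·15583^i mod 16141 for i = 0, 1, …:
  i=0: 15766   i=1: 15558   i=2: 2494   i=3: 12615
  i=4: 14447   i=5: 9074   i=6: 4982   i=7: 12437
  i=8: 784   i=9: 14476     …   i=89: 7080
  i=90: 3905
Match at i=90, j=2: n = 90·128 + 2 = 11522.

11522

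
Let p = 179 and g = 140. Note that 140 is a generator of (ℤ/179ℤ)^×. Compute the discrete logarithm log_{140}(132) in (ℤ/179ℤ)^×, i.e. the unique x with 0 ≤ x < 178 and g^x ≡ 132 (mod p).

17

Baby-step giant-step with m = ceil(sqrt(178)) = 14.
Baby table (140^j mod 179 for j=0..13):
  0:1  1:140  2:89  3:109  4:45  5:35  6:67  7:72
  8:56  9:143  10:151  11:18  12:14  13:170
Giant step factor: 140^(-14) ≡ 51 (mod 179).
Scan 132·51^i mod 179 for i = 0, 1, …:
  i=0: 132   i=1: 109
Match at i=1, j=3: x = 1·14 + 3 = 17.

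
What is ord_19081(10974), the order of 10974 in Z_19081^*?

19080

The order of 10974 must divide p − 1 = 19080 = 2^3 · 3^2 · 5 · 53.
Divisors: 1, 2, 3, 4, 5, 6, 8, 9, 10, 12, 15, 18, 20, 24, 30, 36, 40, 45, 53, 60, 72, 90, 106, 120, 159, 180, 212, 265, 318, 360, 424, 477, 530, 636, 795, 954, 1060, 1272, 1590, 1908, 2120, 2385, 3180, 3816, 4770, 6360, 9540, 19080.
Check each in increasing order: 10974^1 ≡ 10974;  10974^2 ≡ 8485;  10974^3 ≡ 18191;  10974^4 ≡ 2612;  10974^5 ≡ 4426;  10974^6 ≡ 9779;  10974^8 ≡ 10627;  10974^9 ≡ 16707;  10974^10 ≡ 12370;  10974^12 ≡ 13950;  10974^15 ≡ 6231;  10974^18 ≡ 6981;  10974^20 ≡ 6361;  10974^24 ≡ 14462;  10974^30 ≡ 14607;  10974^36 ≡ 1487;  10974^40 ≡ 10601;  10974^45 ≡ 18928;  10974^53 ≡ 15035;  10974^60 ≡ 707;  10974^72 ≡ 16854;  10974^90 ≡ 4328;  10974^106 ≡ 17699;  10974^120 ≡ 3743;  10974^159 ≡ 839;  10974^180 ≡ 13123;  10974^212 ≡ 1824;  10974^265 ≡ 4443;  10974^318 ≡ 17005;  10974^360 ≡ 7104;  10974^424 ≡ 6882;  10974^477 ≡ 13688;  10974^530 ≡ 10495;  10974^636 ≡ 16551;  10974^795 ≡ 14402;  10974^954 ≡ 5005;  10974^1060 ≡ 9493;  10974^1272 ≡ 8765;  10974^1590 ≡ 7134;  10974^1908 ≡ 15753;  10974^2120 ≡ 16567;  10974^2385 ≡ 11764;  10974^3180 ≡ 4929;  10974^3816 ≡ 8604;  10974^4770 ≡ 16284;  10974^6360 ≡ 4928;  10974^9540 ≡ 19080;  10974^19080 ≡ 1.
Smallest exponent giving 1 is 19080.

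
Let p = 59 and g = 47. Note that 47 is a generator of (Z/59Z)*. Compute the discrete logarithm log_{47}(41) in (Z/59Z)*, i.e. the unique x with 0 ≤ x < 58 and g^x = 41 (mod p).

46

Baby-step giant-step with m = ceil(sqrt(58)) = 8.
Baby table (47^j mod 59 for j=0..7):
  0:1  1:47  2:26  3:42  4:27  5:30  6:53  7:13
Giant step factor: 47^(-8) ≡ 45 (mod 59).
Scan 41·45^i mod 59 for i = 0, 1, …:
  i=0: 41   i=1: 16   i=2: 12   i=3: 9
  i=4: 51   i=5: 53
Match at i=5, j=6: x = 5·8 + 6 = 46.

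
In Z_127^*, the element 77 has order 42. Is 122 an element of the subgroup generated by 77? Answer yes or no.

yes

122 ∈ ⟨77⟩ iff 122^42 ≡ 1 (mod 127), since |⟨77⟩| = 42.
122^42 mod 127 = 1.
Since 1 = 1, 122 lies in the subgroup.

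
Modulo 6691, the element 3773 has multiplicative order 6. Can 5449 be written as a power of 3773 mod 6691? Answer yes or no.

no

5449 ∈ ⟨3773⟩ iff 5449^6 ≡ 1 (mod 6691), since |⟨3773⟩| = 6.
5449^6 mod 6691 = 2687.
Since 2687 ≠ 1, 5449 does not lie in the subgroup.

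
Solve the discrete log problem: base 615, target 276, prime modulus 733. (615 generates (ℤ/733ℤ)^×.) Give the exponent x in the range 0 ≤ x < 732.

Baby-step giant-step with m = ceil(sqrt(732)) = 28.
Baby table (615^j mod 733 for j=0..27):
  0:1  1:615  2:730  3:354  4:9  5:404  6:706  7:254
  8:81  9:704  10:490  11:87  12:729  13:472  14:12  15:50
  16:697  17:583  18:108  19:450  20:409  21:116  22:239  23:385
  24:16  25:311  26:685  27:533
Giant step factor: 615^(-28) ≡ 56 (mod 733).
Scan 276·56^i mod 733 for i = 0, 1, …:
  i=0: 276   i=1: 63   i=2: 596   i=3: 391
  i=4: 639   i=5: 600   i=6: 615
Match at i=6, j=1: x = 6·28 + 1 = 169.

169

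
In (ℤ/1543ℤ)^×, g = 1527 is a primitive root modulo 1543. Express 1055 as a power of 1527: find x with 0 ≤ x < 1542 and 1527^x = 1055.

188

Baby-step giant-step with m = ceil(sqrt(1542)) = 40.
Baby table (1527^j mod 1543 for j=0..39):
  0:1  1:1527  2:256  3:533  4:730  5:664  6:177  7:254
  8:565  9:218  10:1141  11:260  12:469  13:211  14:1253  15:11
  16:1367  17:1273  18:1234  19:315  20:1132  21:404  22:1251  23:43
  24:855  25:207  26:1317  27:530  28:778  29:1439  30:121  31:1150
  32:116  33:1230  34:379  35:108  36:1358  37:1417  38:473  39:147
Giant step factor: 1527^(-40) ≡ 288 (mod 1543).
Scan 1055·288^i mod 1543 for i = 0, 1, …:
  i=0: 1055   i=1: 1412   i=2: 847   i=3: 142
  i=4: 778
Match at i=4, j=28: x = 4·40 + 28 = 188.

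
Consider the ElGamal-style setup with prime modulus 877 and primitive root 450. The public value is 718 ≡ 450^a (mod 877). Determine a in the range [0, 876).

Baby-step giant-step with m = ceil(sqrt(876)) = 30.
Baby table (450^j mod 877 for j=0..29):
  0:1  1:450  2:790  3:315  4:553  5:659  6:124  7:549
  8:613  9:472  10:166  11:155  12:467  13:547  14:590  15:646
  16:413  17:803  18:26  19:299  20:369  21:297  22:346  23:471
  24:593  25:242  26:152  27:871  28:808  29:522
Giant step factor: 450^(-30) ≡ 187 (mod 877).
Scan 718·187^i mod 877 for i = 0, 1, …:
  i=0: 718   i=1: 85   i=2: 109   i=3: 212
  i=4: 179   i=5: 147   i=6: 302   i=7: 346
Match at i=7, j=22: a = 7·30 + 22 = 232.

232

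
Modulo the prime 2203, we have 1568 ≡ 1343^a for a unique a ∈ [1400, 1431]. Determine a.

1429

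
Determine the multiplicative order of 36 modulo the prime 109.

54

The order of 36 must divide p − 1 = 108 = 2^2 · 3^3.
Divisors: 1, 2, 3, 4, 6, 9, 12, 18, 27, 36, 54, 108.
Check each in increasing order: 36^1 ≡ 36;  36^2 ≡ 97;  36^3 ≡ 4;  36^4 ≡ 35;  36^6 ≡ 16;  36^9 ≡ 64;  36^12 ≡ 38;  36^18 ≡ 63;  36^27 ≡ 108;  36^36 ≡ 45;  36^54 ≡ 1.
Smallest exponent giving 1 is 54.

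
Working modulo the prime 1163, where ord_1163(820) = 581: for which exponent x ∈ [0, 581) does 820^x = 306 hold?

Baby-step giant-step with m = ceil(sqrt(581)) = 25.
Baby table (820^j mod 1163 for j=0..24):
  0:1  1:820  2:186  3:167  4:869  5:824  6:1140  7:911
  8:374  9:811  10:947  11:819  12:529  13:1144  14:702  15:1118
  16:316  17:934  18:626  19:437  20:136  21:1035  22:873  23:615
  24:721
Giant step factor: 820^(-25) ≡ 260 (mod 1163).
Scan 306·260^i mod 1163 for i = 0, 1, …:
  i=0: 306   i=1: 476   i=2: 482   i=3: 879
  i=4: 592   i=5: 404   i=6: 370   i=7: 834
  i=8: 522   i=9: 812     …   i=21: 1067
  i=22: 626
Match at i=22, j=18: x = 22·25 + 18 = 568.

568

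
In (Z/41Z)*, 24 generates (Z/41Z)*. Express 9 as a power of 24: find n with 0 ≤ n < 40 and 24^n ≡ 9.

30

Successive powers of 24 modulo 41:
  24^0=1  24^1=24  24^2=2  24^3=7  24^4=4  24^5=14
  24^6=8  24^7=28  24^8=16  24^9=15  24^10=32  24^11=30
  24^12=23  24^13=19  24^14=5  24^15=38  24^16=10  24^17=35
  24^18=20  24^19=29  24^20=40  24^21=17  24^22=39  24^23=34
  24^24=37  24^25=27  24^26=33  24^27=13  24^28=25  24^29=26
  24^30=9
So 24^30 ≡ 9 (mod 41), giving n = 30.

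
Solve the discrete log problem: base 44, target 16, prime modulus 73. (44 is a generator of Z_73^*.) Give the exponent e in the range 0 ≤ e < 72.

40

Baby-step giant-step with m = ceil(sqrt(72)) = 9.
Baby table (44^j mod 73 for j=0..8):
  0:1  1:44  2:38  3:66  4:57  5:26  6:49  7:39
  8:37
Giant step factor: 44^(-9) ≡ 10 (mod 73).
Scan 16·10^i mod 73 for i = 0, 1, …:
  i=0: 16   i=1: 14   i=2: 67   i=3: 13
  i=4: 57
Match at i=4, j=4: e = 4·9 + 4 = 40.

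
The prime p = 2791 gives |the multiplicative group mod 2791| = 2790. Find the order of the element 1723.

155

The order of 1723 must divide p − 1 = 2790 = 2 · 3^2 · 5 · 31.
Divisors: 1, 2, 3, 5, 6, 9, 10, 15, 18, 30, 31, 45, 62, 90, 93, 155, 186, 279, 310, 465, 558, 930, 1395, 2790.
Check each in increasing order: 1723^1 ≡ 1723;  1723^2 ≡ 1896;  1723^3 ≡ 1338;  1723^5 ≡ 2620;  1723^6 ≡ 1213;  1723^9 ≡ 1423;  1723^10 ≡ 1331;  1723^15 ≡ 1261;  1723^18 ≡ 1454;  1723^30 ≡ 2042;  1723^31 ≡ 1706;  1723^45 ≡ 1660;  1723^62 ≡ 2214;  1723^90 ≡ 883;  1723^93 ≡ 861;  1723^155 ≡ 1.
Smallest exponent giving 1 is 155.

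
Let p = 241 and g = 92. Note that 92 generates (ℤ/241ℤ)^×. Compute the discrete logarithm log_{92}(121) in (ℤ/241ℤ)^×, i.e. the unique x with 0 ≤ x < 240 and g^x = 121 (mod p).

10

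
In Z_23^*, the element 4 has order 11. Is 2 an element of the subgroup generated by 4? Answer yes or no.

yes

2 ∈ ⟨4⟩ iff 2^11 ≡ 1 (mod 23), since |⟨4⟩| = 11.
2^11 mod 23 = 1.
Since 1 = 1, 2 lies in the subgroup.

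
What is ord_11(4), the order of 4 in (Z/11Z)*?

5

The order of 4 must divide p − 1 = 10 = 2 · 5.
Divisors: 1, 2, 5, 10.
Check each in increasing order: 4^1 ≡ 4;  4^2 ≡ 5;  4^5 ≡ 1.
Smallest exponent giving 1 is 5.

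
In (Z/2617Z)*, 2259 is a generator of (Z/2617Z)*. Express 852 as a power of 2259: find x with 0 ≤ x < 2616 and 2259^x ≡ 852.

2085

Baby-step giant-step with m = ceil(sqrt(2616)) = 52.
Baby table (2259^j mod 2617 for j=0..51):
  0:1  1:2259  2:2548  3:1149  4:2144  5:1846  6:1233  7:859
  8:1284  9:920  10:382  11:1945  12:2429  13:1879  14:2504  15:1199
  16:2563  17:1013  18:1109  19:762  20:1989  21:2379  22:1460  23:720
  24:1323  25:43  26:308  27:2267  28:2301  29:597  30:868  31:679
  32:299  33:255  34:305  35:724  36:2508  37:2384  38:2287  39:375
  40:1834  41:295  42:1687  43:581  44:1362  45:1783  46:234  47:2589
  48:2173  49:1932  50:1849  51:159
Giant step factor: 2259^(-52) ≡ 2035 (mod 2617).
Scan 852·2035^i mod 2617 for i = 0, 1, …:
  i=0: 852   i=1: 1366   i=2: 556   i=3: 916
  i=4: 756   i=5: 2281   i=6: 1894   i=7: 2066
  i=8: 1408   i=9: 2282     …   i=39: 2389
  i=40: 1846
Match at i=40, j=5: x = 40·52 + 5 = 2085.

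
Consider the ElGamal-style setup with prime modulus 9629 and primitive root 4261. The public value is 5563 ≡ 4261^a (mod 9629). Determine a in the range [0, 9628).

1269

Baby-step giant-step with m = ceil(sqrt(9628)) = 99.
Baby table (4261^j mod 9629 for j=0..98):
  0:1  1:4261  2:5456  3:3610  4:4697  5:4855  6:4063  7:9130
  8:1770  9:2463  10:8862  11:5673  12:3863  13:4282  14:8276  15:2638
  16:3475  17:7202  18:99  19:7792  20:920  21:1117  22:2811  23:8824
  24:7448  25:8373  26:1908  27:3112  28:1099  29:3145  30:6906  31:242
  32:859  33:1179  34:7010  35:452  36:172  37:1088  38:4419  39:4664
  40:8677  41:6966  42:5548  43:833  44:5941  45:9589  46:2882  47:3227
  48:35  49:4700  50:8009  51:1173  52:702  53:6232  54:7399  55:1793
  56:4176  57:9173  58:2042  59:5975  60:399  61:5435  62:790  63:5669
  64:6077  65:1716  66:3465  67:3108  68:3313  69:579  70:2095  71:712
  72:697  73:4185  74:9006  75:3001  76:9578  77:4156  78:985  79:8470
  80:1178  81:2749  82:4625  83:6191  84:6020  85:9193  86:601  87:9176
  88:5196  89:3085  90:1600  91:268  92:5726  93:8229  94:4580  95:7026
  96:1225  97:807  98:1074
Giant step factor: 4261^(-99) ≡ 4915 (mod 9629).
Scan 5563·4915^i mod 9629 for i = 0, 1, …:
  i=0: 5563   i=1: 5414   i=2: 4883   i=3: 4477
  i=4: 2190   i=5: 8257   i=6: 6549   i=7: 8217
  i=8: 2529   i=9: 8625   i=10: 5017   i=11: 8315
  i=12: 2749
Match at i=12, j=81: a = 12·99 + 81 = 1269.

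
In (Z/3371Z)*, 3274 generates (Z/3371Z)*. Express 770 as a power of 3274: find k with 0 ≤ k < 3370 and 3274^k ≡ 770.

1813

Baby-step giant-step with m = ceil(sqrt(3370)) = 59.
Baby table (3274^j mod 3371 for j=0..58):
  0:1  1:3274  2:2667  3:868  4:79  5:2450  6:1691  7:1152
  8:2870  9:1403  10:2120  11:3362  12:873  13:2965  14:2301  15:2660
  16:1547  17:1636  18:3116  19:1138  20:857  21:1146  22:81  23:2256
  24:283  25:2888  26:3028  27:2932  28:2131  29:2295  30:3242  31:2400
  32:3170  33:2642  34:3293  35:824  36:976  37:3087  38:580  39:1047
  40:2942  41:1161  42:1997  43:1809  44:3190  45:702  46:2697  47:1329
  48:2556  49:1522  50:690  51:490  52:3035  53:2253  54:574  55:1629
  56:424  57:2695  58:1523
Giant step factor: 3274^(-59) ≡ 2001 (mod 3371).
Scan 770·2001^i mod 3371 for i = 0, 1, …:
  i=0: 770   i=1: 223   i=2: 1251   i=3: 1969
  i=4: 2641   i=5: 2284   i=6: 2579   i=7: 2949
  i=8: 1699   i=9: 1731     …   i=29: 759
  i=30: 1809
Match at i=30, j=43: k = 30·59 + 43 = 1813.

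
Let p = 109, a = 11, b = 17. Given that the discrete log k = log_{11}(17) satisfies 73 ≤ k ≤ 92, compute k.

87

Compute 11^73 mod 109 = 39, then multiply by 11 repeatedly:
  11^73=39  11^74=102  11^75=32  11^76=25  11^77=57
  11^78=82  11^79=30  11^80=3  11^81=33  11^82=36
  11^83=69  11^84=105  11^85=65  11^86=61  11^87=17
Found 17 at exponent 87.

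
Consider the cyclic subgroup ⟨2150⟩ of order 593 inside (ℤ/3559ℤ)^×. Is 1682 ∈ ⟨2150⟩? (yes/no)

no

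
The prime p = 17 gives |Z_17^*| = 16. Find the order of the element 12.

16

The order of 12 must divide p − 1 = 16 = 2^4.
Divisors: 1, 2, 4, 8, 16.
Check each in increasing order: 12^1 ≡ 12;  12^2 ≡ 8;  12^4 ≡ 13;  12^8 ≡ 16;  12^16 ≡ 1.
Smallest exponent giving 1 is 16.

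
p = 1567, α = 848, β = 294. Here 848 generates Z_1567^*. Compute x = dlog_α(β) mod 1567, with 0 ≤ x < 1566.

399

Baby-step giant-step with m = ceil(sqrt(1566)) = 40.
Baby table (848^j mod 1567 for j=0..39):
  0:1  1:848  2:1418  3:575  4:263  5:510  6:1555  7:793
  8:221  9:935  10:1545  11:148  12:144  13:1453  14:482  15:1316
  16:264  17:1358  18:1406  19:1368  20:484  21:1445  22:1533  23:941
  24:365  25:821  26:460  27:1464  28:408  29:1244  30:321  31:1117
  32:748  33:1236  34:1372  35:742  36:849  37:699  38:426  39:838
Giant step factor: 848^(-40) ≡ 373 (mod 1567).
Scan 294·373^i mod 1567 for i = 0, 1, …:
  i=0: 294   i=1: 1539   i=2: 525   i=3: 1517
  i=4: 154   i=5: 1030   i=6: 275   i=7: 720
  i=8: 603   i=9: 838
Match at i=9, j=39: x = 9·40 + 39 = 399.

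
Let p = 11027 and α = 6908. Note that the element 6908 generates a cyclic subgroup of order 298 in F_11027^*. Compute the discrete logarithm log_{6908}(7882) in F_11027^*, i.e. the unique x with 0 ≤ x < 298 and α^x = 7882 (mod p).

47

Baby-step giant-step with m = ceil(sqrt(298)) = 18.
Baby table (6908^j mod 11027 for j=0..17):
  0:1  1:6908  2:6635  3:6368  4:3441  5:7243  6:5145  7:1639
  8:8510  9:2143  10:5610  11:5002  12:6225  13:8027  14:6760  15:9762
  16:5791  17:9299
Giant step factor: 6908^(-18) ≡ 1562 (mod 11027).
Scan 7882·1562^i mod 11027 for i = 0, 1, …:
  i=0: 7882   i=1: 5552   i=2: 5002
Match at i=2, j=11: x = 2·18 + 11 = 47.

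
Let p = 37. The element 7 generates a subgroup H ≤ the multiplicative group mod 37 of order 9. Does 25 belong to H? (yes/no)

no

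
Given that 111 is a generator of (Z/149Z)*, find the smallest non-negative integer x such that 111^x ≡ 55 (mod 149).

Baby-step giant-step with m = ceil(sqrt(148)) = 13.
Baby table (111^j mod 149 for j=0..12):
  0:1  1:111  2:103  3:109  4:30  5:52  6:110  7:141
  8:6  9:70  10:22  11:58  12:31
Giant step factor: 111^(-13) ≡ 32 (mod 149).
Scan 55·32^i mod 149 for i = 0, 1, …:
  i=0: 55   i=1: 121   i=2: 147   i=3: 85
  i=4: 38   i=5: 24   i=6: 23   i=7: 140
  i=8: 10   i=9: 22
Match at i=9, j=10: x = 9·13 + 10 = 127.

127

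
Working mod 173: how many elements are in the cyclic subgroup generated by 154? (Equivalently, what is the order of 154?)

The order of 154 must divide p − 1 = 172 = 2^2 · 43.
Divisors: 1, 2, 4, 43, 86, 172.
Check each in increasing order: 154^1 ≡ 154;  154^2 ≡ 15;  154^4 ≡ 52;  154^43 ≡ 93;  154^86 ≡ 172;  154^172 ≡ 1.
Smallest exponent giving 1 is 172.

172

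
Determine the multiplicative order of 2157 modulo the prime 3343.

3342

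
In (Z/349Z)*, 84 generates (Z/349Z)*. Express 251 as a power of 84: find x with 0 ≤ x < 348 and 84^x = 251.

267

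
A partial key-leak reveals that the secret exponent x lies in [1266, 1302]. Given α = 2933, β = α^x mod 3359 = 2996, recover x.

Compute 2933^1266 mod 3359 = 773, then multiply by 2933 repeatedly:
  2933^1266=773  2933^1267=3243  2933^1268=2390  2933^1269=2996
Found 2996 at exponent 1269.

1269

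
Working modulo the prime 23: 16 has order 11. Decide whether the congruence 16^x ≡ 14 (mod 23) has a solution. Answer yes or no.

no

⟨16⟩ has order 11; its elements mod 23 are {1, 2, 3, 4, 6, 8, 9, 12, 13, 16, 18}.
14 is not in this set.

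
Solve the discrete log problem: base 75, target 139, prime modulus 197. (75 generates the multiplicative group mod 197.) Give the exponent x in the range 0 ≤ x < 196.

85

Baby-step giant-step with m = ceil(sqrt(196)) = 14.
Baby table (75^j mod 197 for j=0..13):
  0:1  1:75  2:109  3:98  4:61  5:44  6:148  7:68
  8:175  9:123  10:163  11:11  12:37  13:17
Giant step factor: 75^(-14) ≡ 161 (mod 197).
Scan 139·161^i mod 197 for i = 0, 1, …:
  i=0: 139   i=1: 118   i=2: 86   i=3: 56
  i=4: 151   i=5: 80   i=6: 75
Match at i=6, j=1: x = 6·14 + 1 = 85.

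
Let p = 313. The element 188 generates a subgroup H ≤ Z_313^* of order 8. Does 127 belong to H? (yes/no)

no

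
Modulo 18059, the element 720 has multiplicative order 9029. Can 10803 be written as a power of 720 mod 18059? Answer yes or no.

10803 ∈ ⟨720⟩ iff 10803^9029 ≡ 1 (mod 18059), since |⟨720⟩| = 9029.
10803^9029 mod 18059 = 1.
Since 1 = 1, 10803 lies in the subgroup.

yes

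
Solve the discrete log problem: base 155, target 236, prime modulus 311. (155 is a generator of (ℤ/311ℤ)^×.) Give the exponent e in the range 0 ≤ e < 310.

Baby-step giant-step with m = ceil(sqrt(310)) = 18.
Baby table (155^j mod 311 for j=0..17):
  0:1  1:155  2:78  3:272  4:175  5:68  6:277  7:17
  8:147  9:82  10:270  11:176  12:223  13:44  14:289  15:11
  16:150  17:236
Giant step factor: 155^(-18) ≡ 282 (mod 311).
Scan 236·282^i mod 311 for i = 0, 1, …:
  i=0: 236
Match at i=0, j=17: e = 0·18 + 17 = 17.

17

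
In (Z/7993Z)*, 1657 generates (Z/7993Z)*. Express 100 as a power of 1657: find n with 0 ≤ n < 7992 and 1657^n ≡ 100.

1722

Baby-step giant-step with m = ceil(sqrt(7992)) = 90.
Baby table (1657^j mod 7993 for j=0..89):
  0:1  1:1657  2:4050  3:4723  4:864  5:901  6:6259  7:4242
  8:3147  9:3143  10:4508  11:4294  12:1388  13:5925  14:2321  15:1264
  16:282  17:3680  18:7094  19:5048  20:3858  21:6299  22:6578  23:5287
  24:231  25:7096  26:369  27:3965  28:7752  29:313  30:7089  31:4756
  32:7587  33:6663  34:2258  35:782  36:908  37:1872  38:620  39:4236
  40:1198  41:2822  42:149  43:7103  44:3975  45:343  46:848  47:6361
  48:5403  49:611  50:5309  51:4713  52:280  53:366  54:6987  55:3595
  56:2130  57:4497  58:2053  59:4796  60:1930  61:810  62:7339  63:3370
  64:4976  65:4449  66:2447  67:2228  68:7023  69:7296  70:4056  71:6672
  72:1185  73:5260  74:3450  75:1655  76:736  77:4616  78:7404  79:7166
  80:4457  81:7710  82:2656  83:4842  84:6215  85:3271  86:793  87:3149
  88:6457  89:4615
Giant step factor: 1657^(-90) ≡ 1968 (mod 7993).
Scan 100·1968^i mod 7993 for i = 0, 1, …:
  i=0: 100   i=1: 4968   i=2: 1585   i=3: 2010
  i=4: 7138   i=5: 3883   i=6: 436   i=7: 2797
  i=8: 5312   i=9: 7165     …   i=18: 7815
  i=19: 1388
Match at i=19, j=12: n = 19·90 + 12 = 1722.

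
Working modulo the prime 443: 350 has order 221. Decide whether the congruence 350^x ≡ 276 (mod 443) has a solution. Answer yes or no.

276 ∈ ⟨350⟩ iff 276^221 ≡ 1 (mod 443), since |⟨350⟩| = 221.
276^221 mod 443 = 442.
Since 442 ≠ 1, 276 does not lie in the subgroup.

no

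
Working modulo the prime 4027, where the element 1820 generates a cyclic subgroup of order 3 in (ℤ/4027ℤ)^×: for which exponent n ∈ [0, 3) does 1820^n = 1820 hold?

1

Successive powers of 1820 modulo 4027:
  1820^0=1  1820^1=1820
So 1820^1 ≡ 1820 (mod 4027), giving n = 1.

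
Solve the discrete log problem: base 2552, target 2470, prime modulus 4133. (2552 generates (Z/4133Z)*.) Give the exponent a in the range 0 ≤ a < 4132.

3659

Baby-step giant-step with m = ceil(sqrt(4132)) = 65.
Baby table (2552^j mod 4133 for j=0..64):
  0:1  1:2552  2:3229  3:3339  4:3015  5:2767  6:2220  7:3230
  8:1758  9:2111  10:1973  11:1102  12:1864  13:3978  14:1208  15:3731
  16:3213  17:3837  18:947  19:3072  20:3576  21:288  22:3435  23:27
  24:2776  25:390  26:3360  27:2878  28:315  29:2078  30:417  31:2003
  32:3268  33:3675  34:823  35:732  36:4081  37:3685  38:1545  39:4091
  40:274  41:771  42:284  43:1493  44:3643  45:1819  46:729  47:558
  48:2264  49:3927  50:3312  51:239  52:2377  53:2993  54:352  55:1443
  56:33  57:1556  58:3232  59:2729  60:303  61:385  62:2999  63:3265
  64:152
Giant step factor: 2552^(-65) ≡ 3587 (mod 4133).
Scan 2470·3587^i mod 4133 for i = 0, 1, …:
  i=0: 2470   i=1: 2871   i=2: 2974   i=3: 465
  i=4: 2356   i=5: 3120   i=6: 3409   i=7: 2669
  i=8: 1675   i=9: 2976     …   i=55: 2129
  i=56: 3072
Match at i=56, j=19: a = 56·65 + 19 = 3659.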